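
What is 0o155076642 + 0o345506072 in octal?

Add column by column in base 8, right to left:
  2+2 = 4
  4+7 = 3 carry 1
  6+0+1 = 7
  6+6 = 4 carry 1
  7+0+1 = 0 carry 1
  0+5+1 = 6
  5+5 = 2 carry 1
  5+4+1 = 2 carry 1
  1+3+1 = 5

0o522604734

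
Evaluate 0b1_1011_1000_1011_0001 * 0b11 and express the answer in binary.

Multiply each base-2 digit by 3, carrying:
  1×3 = 3 → write 1 carry 1
  0×3+1 = 1 → write 1
  0×3 = 0 → write 0
  0×3 = 0 → write 0
  1×3 = 3 → write 1 carry 1
  1×3+1 = 4 → write 0 carry 2
  0×3+2 = 2 → write 0 carry 1
  1×3+1 = 4 → write 0 carry 2
  0×3+2 = 2 → write 0 carry 1
  0×3+1 = 1 → write 1
  0×3 = 0 → write 0
  1×3 = 3 → write 1 carry 1
  1×3+1 = 4 → write 0 carry 2
  1×3+2 = 5 → write 1 carry 2
  0×3+2 = 2 → write 0 carry 1
  1×3+1 = 4 → write 0 carry 2
  1×3+2 = 5 → write 1 carry 2
  remaining carry: 10

0b1010010101000010011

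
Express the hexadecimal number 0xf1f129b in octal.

Expand each hex digit to 4 bits: f=1111 1=0001 f=1111 1=0001 2=0010 9=1001 b=1011.
Group the bits in threes: 001 111 000 111 110 001 001 010 011 011 → 1707611233.

0o1707611233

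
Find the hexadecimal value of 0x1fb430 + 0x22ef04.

0x42a334

Add column by column in base 16, right to left:
  0+4 = 4
  3+0 = 3
  4+f = 3 carry 1
  b+e+1 = a carry 1
  f+2+1 = 2 carry 1
  1+2+1 = 4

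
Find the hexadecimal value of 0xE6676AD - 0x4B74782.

0x9AF2F2B

Subtract column by column in base 16:
  D-2 → B
  A-8 → 2
  6-7 → F (borrow)
  7-4-1 → 2
  6-7 → F (borrow)
  6-B-1 → A (borrow)
  E-4-1 → 9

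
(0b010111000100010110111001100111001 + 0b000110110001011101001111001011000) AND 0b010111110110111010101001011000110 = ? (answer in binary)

0b10101110100110000001000010000000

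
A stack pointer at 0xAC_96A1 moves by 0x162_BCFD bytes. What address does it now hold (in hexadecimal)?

0x20F539E

Add column by column in base 16, right to left:
  1+D = E
  A+F = 9 carry 1
  6+C+1 = 3 carry 1
  9+B+1 = 5 carry 1
  C+2+1 = F
  A+6 = 0 carry 1
  0+1+1 = 2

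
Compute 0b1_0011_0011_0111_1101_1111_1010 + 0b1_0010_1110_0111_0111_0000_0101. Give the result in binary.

Add column by column in base 2, right to left:
  0+1 = 1
  1+0 = 1
  0+1 = 1
  1+0 = 1
  1+0 = 1
  1+0 = 1
  1+0 = 1
  1+0 = 1
  1+1 = 0 carry 1
  0+1+1 = 0 carry 1
  1+1+1 = 1 carry 1
  1+0+1 = 0 carry 1
  1+1+1 = 1 carry 1
  1+1+1 = 1 carry 1
  1+1+1 = 1 carry 1
  0+0+1 = 1
  1+0 = 1
  1+1 = 0 carry 1
  0+1+1 = 0 carry 1
  0+1+1 = 0 carry 1
  1+0+1 = 0 carry 1
  1+1+1 = 1 carry 1
  0+0+1 = 1
  0+0 = 0
  1+1 = 0 carry 1
  final carry 1

0b10011000011111010011111111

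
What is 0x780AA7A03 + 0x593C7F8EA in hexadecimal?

Add column by column in base 16, right to left:
  3+A = D
  0+E = E
  A+8 = 2 carry 1
  7+F+1 = 7 carry 1
  A+7+1 = 2 carry 1
  A+C+1 = 7 carry 1
  0+3+1 = 4
  8+9 = 1 carry 1
  7+5+1 = D

0xD147272ED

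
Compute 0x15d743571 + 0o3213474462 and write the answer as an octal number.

0x15d743571 = 0o53535032561 in octal.
Add column by column in base 8, right to left:
  1+2 = 3
  6+6 = 4 carry 1
  5+4+1 = 2 carry 1
  2+4+1 = 7
  3+7 = 2 carry 1
  0+4+1 = 5
  5+3 = 0 carry 1
  3+1+1 = 5
  5+2 = 7
  3+3 = 6
  5+0 = 5

0o56750527243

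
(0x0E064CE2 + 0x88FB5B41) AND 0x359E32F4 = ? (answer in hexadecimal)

0x15002020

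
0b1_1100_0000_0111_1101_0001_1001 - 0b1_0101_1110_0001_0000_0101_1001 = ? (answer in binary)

0b11000100110110011000000

Subtract column by column in base 2:
  1-1 → 0
  0-0 → 0
  0-0 → 0
  1-1 → 0
  1-1 → 0
  0-0 → 0
  0-1 → 1 (borrow)
  0-0-1 → 1 (borrow)
  1-0-1 → 0
  0-0 → 0
  1-0 → 1
  1-0 → 1
  1-1 → 0
  1-0 → 1
  1-0 → 1
  0-0 → 0
  0-0 → 0
  0-1 → 1 (borrow)
  0-1-1 → 0 (borrow)
  0-1-1 → 0 (borrow)
  0-1-1 → 0 (borrow)
  0-0-1 → 1 (borrow)
  1-1-1 → 1 (borrow)
  1-0-1 → 0
  1-1 → 0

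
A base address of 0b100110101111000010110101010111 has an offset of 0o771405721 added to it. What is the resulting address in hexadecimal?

0x2ea23928

0b100110101111000010110101010111 = 0x26bc2d57 in hexadecimal.
0o771405721 = 0x7e60bd1 in hexadecimal.
Add column by column in base 16, right to left:
  7+1 = 8
  5+d = 2 carry 1
  d+b+1 = 9 carry 1
  2+0+1 = 3
  c+6 = 2 carry 1
  b+e+1 = a carry 1
  6+7+1 = e
  2+0 = 2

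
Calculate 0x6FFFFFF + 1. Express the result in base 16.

0x7000000

The trailing 6 digits are F (max in base 16), so adding 1 cascades: they roll to 0 and the next digit up increments.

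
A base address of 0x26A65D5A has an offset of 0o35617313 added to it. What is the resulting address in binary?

0b100111000111010111110000100101

0x26A65D5A = 0b100110101001100101110101011010 in binary.
0o35617313 = 0b11101110001111011001011 in binary.
Add column by column in base 2, right to left:
  0+1 = 1
  1+1 = 0 carry 1
  0+0+1 = 1
  1+1 = 0 carry 1
  1+0+1 = 0 carry 1
  0+0+1 = 1
  1+1 = 0 carry 1
  0+1+1 = 0 carry 1
  1+0+1 = 0 carry 1
  0+1+1 = 0 carry 1
  1+1+1 = 1 carry 1
  1+1+1 = 1 carry 1
  1+1+1 = 1 carry 1
  0+0+1 = 1
  1+0 = 1
  0+0 = 0
  0+1 = 1
  1+1 = 0 carry 1
  1+1+1 = 1 carry 1
  0+0+1 = 1
  0+1 = 1
  1+1 = 0 carry 1
  0+1+1 = 0 carry 1
  1+0+1 = 0 carry 1
  0+0+1 = 1
  1+0 = 1
  1+0 = 1
  0+0 = 0
  0+0 = 0
  1+0 = 1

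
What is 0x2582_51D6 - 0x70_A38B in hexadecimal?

0x2511AE4B

Subtract column by column in base 16:
  6-B → B (borrow)
  D-8-1 → 4
  1-3 → E (borrow)
  5-A-1 → A (borrow)
  2-0-1 → 1
  8-7 → 1
  5-0 → 5
  2-0 → 2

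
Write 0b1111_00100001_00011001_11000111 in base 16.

Group the bits into nibbles: 1111 0010 0001 0001 1001 1100 0111 → F2119C7.

0xF2119C7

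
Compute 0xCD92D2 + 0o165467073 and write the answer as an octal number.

0xCD92D2 = 0o63311322 in octal.
Add column by column in base 8, right to left:
  2+3 = 5
  2+7 = 1 carry 1
  3+0+1 = 4
  1+7 = 0 carry 1
  1+6+1 = 0 carry 1
  3+4+1 = 0 carry 1
  3+5+1 = 1 carry 1
  6+6+1 = 5 carry 1
  0+1+1 = 2

0o251000415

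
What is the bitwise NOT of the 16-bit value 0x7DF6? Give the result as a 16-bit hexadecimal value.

Each hex digit d becomes F−d:
  7→8, D→2, F→0, 6→9

0x8209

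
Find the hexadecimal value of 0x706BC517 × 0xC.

Multiply each base-16 digit by 12, carrying:
  7×12 = 84 → write 4 carry 5
  1×12+5 = 17 → write 1 carry 1
  5×12+1 = 61 → write D carry 3
  C×12+3 = 147 → write 3 carry 9
  B×12+9 = 141 → write D carry 8
  6×12+8 = 80 → write 0 carry 5
  0×12+5 = 5 → write 5
  7×12 = 84 → write 4 carry 5
  remaining carry: 5

0x5450D3D14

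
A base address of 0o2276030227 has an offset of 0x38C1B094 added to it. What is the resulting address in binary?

0o2276030227 = 0b10010111110000011000010010111 in binary.
0x38C1B094 = 0b111000110000011011000010010100 in binary.
Add column by column in base 2, right to left:
  1+0 = 1
  1+0 = 1
  1+1 = 0 carry 1
  0+0+1 = 1
  1+1 = 0 carry 1
  0+0+1 = 1
  0+0 = 0
  1+1 = 0 carry 1
  0+0+1 = 1
  0+0 = 0
  0+0 = 0
  0+0 = 0
  1+1 = 0 carry 1
  1+1+1 = 1 carry 1
  0+0+1 = 1
  0+1 = 1
  0+1 = 1
  0+0 = 0
  0+0 = 0
  1+0 = 1
  1+0 = 1
  1+0 = 1
  1+1 = 0 carry 1
  1+1+1 = 1 carry 1
  0+0+1 = 1
  1+0 = 1
  0+0 = 0
  0+1 = 1
  1+1 = 0 carry 1
  0+1+1 = 0 carry 1
  final carry 1

0b1001011101110011110000100101011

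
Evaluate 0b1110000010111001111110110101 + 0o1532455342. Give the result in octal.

0b1110000010111001111110110101 = 0o1602717665 in octal.
Add column by column in base 8, right to left:
  5+2 = 7
  6+4 = 2 carry 1
  6+3+1 = 2 carry 1
  7+5+1 = 5 carry 1
  1+5+1 = 7
  7+4 = 3 carry 1
  2+2+1 = 5
  0+3 = 3
  6+5 = 3 carry 1
  1+1+1 = 3

0o3335375227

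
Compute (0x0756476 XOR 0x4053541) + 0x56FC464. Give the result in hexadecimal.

First 0x0756476 XOR 0x4053541 = 0x4705137.
Add column by column in base 16, right to left:
  7+4 = B
  3+6 = 9
  1+4 = 5
  5+C = 1 carry 1
  0+F+1 = 0 carry 1
  7+6+1 = E
  4+5 = 9

0x9E0159B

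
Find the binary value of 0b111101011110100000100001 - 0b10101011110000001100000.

Subtract column by column in base 2:
  1-0 → 1
  0-0 → 0
  0-0 → 0
  0-0 → 0
  0-0 → 0
  1-1 → 0
  0-1 → 1 (borrow)
  0-0-1 → 1 (borrow)
  0-0-1 → 1 (borrow)
  0-0-1 → 1 (borrow)
  0-0-1 → 1 (borrow)
  1-0-1 → 0
  0-0 → 0
  1-1 → 0
  1-1 → 0
  1-1 → 0
  1-1 → 0
  0-0 → 0
  1-1 → 0
  0-0 → 0
  1-1 → 0
  1-0 → 1
  1-1 → 0
  1-0 → 1

0b101000000000011111000001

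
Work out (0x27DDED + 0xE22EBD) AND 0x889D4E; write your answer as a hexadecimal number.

Add column by column in base 16, right to left:
  D+D = A carry 1
  E+B+1 = A carry 1
  D+E+1 = C carry 1
  D+2+1 = 0 carry 1
  7+2+1 = A
  2+E = 0 carry 1
  final carry 1
Sum = 0x10A0CAA; now AND with 0x889D4E:
  1&0=0, 0&8=0, A&8=8, 0&9=0, C&D=C, A&4=0, A&E=A

0x80C0A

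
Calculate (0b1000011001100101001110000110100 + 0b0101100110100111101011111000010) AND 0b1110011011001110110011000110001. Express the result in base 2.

0b1110000000001100110001000110000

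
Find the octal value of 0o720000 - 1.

0o717777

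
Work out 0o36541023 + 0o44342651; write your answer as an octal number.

0o103103674

Add column by column in base 8, right to left:
  3+1 = 4
  2+5 = 7
  0+6 = 6
  1+2 = 3
  4+4 = 0 carry 1
  5+3+1 = 1 carry 1
  6+4+1 = 3 carry 1
  3+4+1 = 0 carry 1
  final carry 1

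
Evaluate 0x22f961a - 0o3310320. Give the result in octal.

0x22f961a = 0o213713032 in octal.
Subtract column by column in base 8:
  2-0 → 2
  3-2 → 1
  0-3 → 5 (borrow)
  3-0-1 → 2
  1-1 → 0
  7-3 → 4
  3-3 → 0
  1-0 → 1
  2-0 → 2

0o210402512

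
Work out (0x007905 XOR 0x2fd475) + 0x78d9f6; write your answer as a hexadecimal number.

0xa88766

First 0x007905 XOR 0x2fd475 = 0x2fad70.
Add column by column in base 16, right to left:
  0+6 = 6
  7+f = 6 carry 1
  d+9+1 = 7 carry 1
  a+d+1 = 8 carry 1
  f+8+1 = 8 carry 1
  2+7+1 = a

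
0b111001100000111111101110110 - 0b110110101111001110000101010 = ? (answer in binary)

0b10110001110001101001100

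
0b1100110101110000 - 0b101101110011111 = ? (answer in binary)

0b111000111010001

Subtract column by column in base 2:
  0-1 → 1 (borrow)
  0-1-1 → 0 (borrow)
  0-1-1 → 0 (borrow)
  0-1-1 → 0 (borrow)
  1-1-1 → 1 (borrow)
  1-0-1 → 0
  1-0 → 1
  0-1 → 1 (borrow)
  1-1-1 → 1 (borrow)
  0-1-1 → 0 (borrow)
  1-0-1 → 0
  1-1 → 0
  0-1 → 1 (borrow)
  0-0-1 → 1 (borrow)
  1-1-1 → 1 (borrow)
  1-0-1 → 0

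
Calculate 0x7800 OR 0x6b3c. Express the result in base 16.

OR each hex digit independently (no carries):
  7|6=7, 8|b=b, 0|3=3, 0|c=c

0x7b3c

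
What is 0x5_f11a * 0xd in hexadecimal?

0x4d3e52

Multiply each base-16 digit by 13, carrying:
  a×13 = 130 → write 2 carry 8
  1×13+8 = 21 → write 5 carry 1
  1×13+1 = 14 → write e
  f×13 = 195 → write 3 carry 12
  5×13+12 = 77 → write d carry 4
  remaining carry: 4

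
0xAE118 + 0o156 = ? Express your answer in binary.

0b10101110000110000110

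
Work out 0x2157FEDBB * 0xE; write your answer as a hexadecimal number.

Multiply each base-16 digit by 14, carrying:
  B×14 = 154 → write A carry 9
  B×14+9 = 163 → write 3 carry 10
  D×14+10 = 192 → write 0 carry 12
  E×14+12 = 208 → write 0 carry 13
  F×14+13 = 223 → write F carry 13
  7×14+13 = 111 → write F carry 6
  5×14+6 = 76 → write C carry 4
  1×14+4 = 18 → write 2 carry 1
  2×14+1 = 29 → write D carry 1
  remaining carry: 1

0x1D2CFF003A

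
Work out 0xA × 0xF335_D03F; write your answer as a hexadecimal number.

0x9801A2276

Multiply each base-16 digit by 10, carrying:
  F×10 = 150 → write 6 carry 9
  3×10+9 = 39 → write 7 carry 2
  0×10+2 = 2 → write 2
  D×10 = 130 → write 2 carry 8
  5×10+8 = 58 → write A carry 3
  3×10+3 = 33 → write 1 carry 2
  3×10+2 = 32 → write 0 carry 2
  F×10+2 = 152 → write 8 carry 9
  remaining carry: 9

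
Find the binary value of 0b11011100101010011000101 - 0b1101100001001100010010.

0b1110000100000110110011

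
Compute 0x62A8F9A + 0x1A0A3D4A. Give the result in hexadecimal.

0x2034CCE4

Add column by column in base 16, right to left:
  A+A = 4 carry 1
  9+4+1 = E
  F+D = C carry 1
  8+3+1 = C
  A+A = 4 carry 1
  2+0+1 = 3
  6+A = 0 carry 1
  0+1+1 = 2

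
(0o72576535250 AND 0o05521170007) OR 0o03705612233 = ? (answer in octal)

0o72576535250 AND 0o05521170007 = 0o00520130000.
Then OR with 0o03705612233.

0o3725732233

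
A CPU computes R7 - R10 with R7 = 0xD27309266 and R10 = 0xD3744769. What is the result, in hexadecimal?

0xC53BC4AFD

Subtract column by column in base 16:
  6-9 → D (borrow)
  6-6-1 → F (borrow)
  2-7-1 → A (borrow)
  9-4-1 → 4
  0-4 → C (borrow)
  3-7-1 → B (borrow)
  7-3-1 → 3
  2-D → 5 (borrow)
  D-0-1 → C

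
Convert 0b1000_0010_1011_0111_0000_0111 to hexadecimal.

Group the bits into nibbles: 1000 0010 1011 0111 0000 0111 → 82B707.

0x82B707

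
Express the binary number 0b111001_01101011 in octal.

0o34553

Group the bits in threes: 011 100 101 101 011 → 34553.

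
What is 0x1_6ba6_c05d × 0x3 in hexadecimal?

0x442f44117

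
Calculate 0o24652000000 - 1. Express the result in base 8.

0o24651777777

The trailing 6 digits are 0, so subtracting 1 borrows through: they become 7 and the next digit up decrements.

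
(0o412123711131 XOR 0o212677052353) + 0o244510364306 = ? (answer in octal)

0o1045465327570

First 0o412123711131 XOR 0o212677052353 = 0o600754743262.
Add column by column in base 8, right to left:
  2+6 = 0 carry 1
  6+0+1 = 7
  2+3 = 5
  3+4 = 7
  4+6 = 2 carry 1
  7+3+1 = 3 carry 1
  4+0+1 = 5
  5+1 = 6
  7+5 = 4 carry 1
  0+4+1 = 5
  0+4 = 4
  6+2 = 0 carry 1
  final carry 1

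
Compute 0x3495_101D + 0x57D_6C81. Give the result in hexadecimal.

Add column by column in base 16, right to left:
  D+1 = E
  1+8 = 9
  0+C = C
  1+6 = 7
  5+D = 2 carry 1
  9+7+1 = 1 carry 1
  4+5+1 = A
  3+0 = 3

0x3A127C9E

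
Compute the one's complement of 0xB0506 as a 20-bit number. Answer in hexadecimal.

Each hex digit d becomes F−d:
  B→4, 0→F, 5→A, 0→F, 6→9

0x4FAF9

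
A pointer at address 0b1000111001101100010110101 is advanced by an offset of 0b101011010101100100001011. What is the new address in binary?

0b1110010100011000111000000

Add column by column in base 2, right to left:
  1+1 = 0 carry 1
  0+1+1 = 0 carry 1
  1+0+1 = 0 carry 1
  0+1+1 = 0 carry 1
  1+0+1 = 0 carry 1
  1+0+1 = 0 carry 1
  0+0+1 = 1
  1+0 = 1
  0+1 = 1
  0+0 = 0
  0+0 = 0
  1+1 = 0 carry 1
  1+1+1 = 1 carry 1
  0+0+1 = 1
  1+1 = 0 carry 1
  1+0+1 = 0 carry 1
  0+1+1 = 0 carry 1
  0+0+1 = 1
  1+1 = 0 carry 1
  1+1+1 = 1 carry 1
  1+0+1 = 0 carry 1
  0+1+1 = 0 carry 1
  0+0+1 = 1
  0+1 = 1
  1+0 = 1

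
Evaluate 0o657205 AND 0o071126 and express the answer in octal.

0o051004

AND each oct digit independently (no carries):
  6&0=0, 5&7=5, 7&1=1, 2&1=0, 0&2=0, 5&6=4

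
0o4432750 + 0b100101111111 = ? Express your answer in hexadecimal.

0x123f67

0o4432750 = 0x1235e8 in hexadecimal.
0b100101111111 = 0x97f in hexadecimal.
Add column by column in base 16, right to left:
  8+f = 7 carry 1
  e+7+1 = 6 carry 1
  5+9+1 = f
  3+0 = 3
  2+0 = 2
  1+0 = 1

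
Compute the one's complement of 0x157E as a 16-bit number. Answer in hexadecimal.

0xEA81

Each hex digit d becomes F−d:
  1→E, 5→A, 7→8, E→1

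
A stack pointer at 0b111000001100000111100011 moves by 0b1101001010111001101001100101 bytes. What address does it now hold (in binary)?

0b1110000011000101110001001000

Add column by column in base 2, right to left:
  1+1 = 0 carry 1
  1+0+1 = 0 carry 1
  0+1+1 = 0 carry 1
  0+0+1 = 1
  0+0 = 0
  1+1 = 0 carry 1
  1+1+1 = 1 carry 1
  1+0+1 = 0 carry 1
  1+0+1 = 0 carry 1
  0+1+1 = 0 carry 1
  0+0+1 = 1
  0+1 = 1
  0+1 = 1
  0+0 = 0
  1+0 = 1
  1+1 = 0 carry 1
  0+1+1 = 0 carry 1
  0+1+1 = 0 carry 1
  0+0+1 = 1
  0+1 = 1
  0+0 = 0
  1+1 = 0 carry 1
  1+0+1 = 0 carry 1
  1+0+1 = 0 carry 1
  0+1+1 = 0 carry 1
  0+0+1 = 1
  0+1 = 1
  0+1 = 1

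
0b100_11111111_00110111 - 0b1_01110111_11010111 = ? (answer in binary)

0b111000011101100000

Subtract column by column in base 2:
  1-1 → 0
  1-1 → 0
  1-1 → 0
  0-0 → 0
  1-1 → 0
  1-0 → 1
  0-1 → 1 (borrow)
  0-1-1 → 0 (borrow)
  1-1-1 → 1 (borrow)
  1-1-1 → 1 (borrow)
  1-1-1 → 1 (borrow)
  1-0-1 → 0
  1-1 → 0
  1-1 → 0
  1-1 → 0
  1-0 → 1
  0-1 → 1 (borrow)
  0-0-1 → 1 (borrow)
  1-0-1 → 0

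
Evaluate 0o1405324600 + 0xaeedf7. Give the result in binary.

0b1100110001001001011101110111

0o1405324600 = 0b1100000101011010100110000000 in binary.
0xaeedf7 = 0b101011101110110111110111 in binary.
Add column by column in base 2, right to left:
  0+1 = 1
  0+1 = 1
  0+1 = 1
  0+0 = 0
  0+1 = 1
  0+1 = 1
  0+1 = 1
  1+1 = 0 carry 1
  1+1+1 = 1 carry 1
  0+0+1 = 1
  0+1 = 1
  1+1 = 0 carry 1
  0+0+1 = 1
  1+1 = 0 carry 1
  0+1+1 = 0 carry 1
  1+1+1 = 1 carry 1
  1+0+1 = 0 carry 1
  0+1+1 = 0 carry 1
  1+1+1 = 1 carry 1
  0+1+1 = 0 carry 1
  1+0+1 = 0 carry 1
  0+1+1 = 0 carry 1
  0+0+1 = 1
  0+1 = 1
  0+0 = 0
  0+0 = 0
  1+0 = 1
  1+0 = 1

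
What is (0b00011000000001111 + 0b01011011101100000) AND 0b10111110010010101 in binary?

0b110010000000101

Add column by column in base 2, right to left:
  1+0 = 1
  1+0 = 1
  1+0 = 1
  1+0 = 1
  0+0 = 0
  0+1 = 1
  0+1 = 1
  0+0 = 0
  0+1 = 1
  0+1 = 1
  0+1 = 1
  0+0 = 0
  1+1 = 0 carry 1
  1+1+1 = 1 carry 1
  0+0+1 = 1
  0+1 = 1
Sum = 0b1110011101101111; now AND with 0b10111110010010101:
  01110011101101111
& 10111110010010101
= 00110010000000101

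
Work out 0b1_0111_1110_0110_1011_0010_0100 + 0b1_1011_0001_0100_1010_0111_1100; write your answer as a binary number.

Add column by column in base 2, right to left:
  0+0 = 0
  0+0 = 0
  1+1 = 0 carry 1
  0+1+1 = 0 carry 1
  0+1+1 = 0 carry 1
  1+1+1 = 1 carry 1
  0+1+1 = 0 carry 1
  0+0+1 = 1
  1+0 = 1
  1+1 = 0 carry 1
  0+0+1 = 1
  1+1 = 0 carry 1
  0+0+1 = 1
  1+0 = 1
  1+1 = 0 carry 1
  0+0+1 = 1
  0+1 = 1
  1+0 = 1
  1+0 = 1
  1+0 = 1
  1+1 = 0 carry 1
  1+1+1 = 1 carry 1
  1+0+1 = 0 carry 1
  0+1+1 = 0 carry 1
  1+1+1 = 1 carry 1
  final carry 1

0b11001011111011010110100000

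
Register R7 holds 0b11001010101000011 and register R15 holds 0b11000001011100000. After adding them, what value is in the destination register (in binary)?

0b110001100000100011

Add column by column in base 2, right to left:
  1+0 = 1
  1+0 = 1
  0+0 = 0
  0+0 = 0
  0+0 = 0
  0+1 = 1
  1+1 = 0 carry 1
  0+1+1 = 0 carry 1
  1+0+1 = 0 carry 1
  0+1+1 = 0 carry 1
  1+0+1 = 0 carry 1
  0+0+1 = 1
  1+0 = 1
  0+0 = 0
  0+0 = 0
  1+1 = 0 carry 1
  1+1+1 = 1 carry 1
  final carry 1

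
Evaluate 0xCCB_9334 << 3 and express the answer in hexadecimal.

3 bits is not a whole number of base-16 digits; in binary: 1100110010111001001100110100 << 3 = 1100110010111001001100110100000.

0x665C99A0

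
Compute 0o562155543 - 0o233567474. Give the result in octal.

0o326366047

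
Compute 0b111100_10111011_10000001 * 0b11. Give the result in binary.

Multiply each base-2 digit by 3, carrying:
  1×3 = 3 → write 1 carry 1
  0×3+1 = 1 → write 1
  0×3 = 0 → write 0
  0×3 = 0 → write 0
  0×3 = 0 → write 0
  0×3 = 0 → write 0
  0×3 = 0 → write 0
  1×3 = 3 → write 1 carry 1
  1×3+1 = 4 → write 0 carry 2
  1×3+2 = 5 → write 1 carry 2
  0×3+2 = 2 → write 0 carry 1
  1×3+1 = 4 → write 0 carry 2
  1×3+2 = 5 → write 1 carry 2
  1×3+2 = 5 → write 1 carry 2
  0×3+2 = 2 → write 0 carry 1
  1×3+1 = 4 → write 0 carry 2
  0×3+2 = 2 → write 0 carry 1
  0×3+1 = 1 → write 1
  1×3 = 3 → write 1 carry 1
  1×3+1 = 4 → write 0 carry 2
  1×3+2 = 5 → write 1 carry 2
  1×3+2 = 5 → write 1 carry 2
  remaining carry: 10

0b101101100011001010000011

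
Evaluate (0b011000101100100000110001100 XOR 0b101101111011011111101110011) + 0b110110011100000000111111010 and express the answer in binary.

0b1101011110100000000011111001

First 0b011000101100100000110001100 XOR 0b101101111011011111101110011 = 0b110101010111111111011111111.
Add column by column in base 2, right to left:
  1+0 = 1
  1+1 = 0 carry 1
  1+0+1 = 0 carry 1
  1+1+1 = 1 carry 1
  1+1+1 = 1 carry 1
  1+1+1 = 1 carry 1
  1+1+1 = 1 carry 1
  1+1+1 = 1 carry 1
  0+1+1 = 0 carry 1
  1+0+1 = 0 carry 1
  1+0+1 = 0 carry 1
  1+0+1 = 0 carry 1
  1+0+1 = 0 carry 1
  1+0+1 = 0 carry 1
  1+0+1 = 0 carry 1
  1+0+1 = 0 carry 1
  1+0+1 = 0 carry 1
  1+1+1 = 1 carry 1
  0+1+1 = 0 carry 1
  1+1+1 = 1 carry 1
  0+0+1 = 1
  1+0 = 1
  0+1 = 1
  1+1 = 0 carry 1
  0+0+1 = 1
  1+1 = 0 carry 1
  1+1+1 = 1 carry 1
  final carry 1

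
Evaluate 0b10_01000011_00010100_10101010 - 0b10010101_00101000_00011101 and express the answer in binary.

0b1101011011110110010001101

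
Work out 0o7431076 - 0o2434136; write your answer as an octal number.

Subtract column by column in base 8:
  6-6 → 0
  7-3 → 4
  0-1 → 7 (borrow)
  1-4-1 → 4 (borrow)
  3-3-1 → 7 (borrow)
  4-4-1 → 7 (borrow)
  7-2-1 → 4

0o4774740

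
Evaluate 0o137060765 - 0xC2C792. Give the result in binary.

0b101110011001101001100011

0o137060765 = 0b1011111000110000111110101 in binary.
0xC2C792 = 0b110000101100011110010010 in binary.
Subtract column by column in base 2:
  1-0 → 1
  0-1 → 1 (borrow)
  1-0-1 → 0
  0-0 → 0
  1-1 → 0
  1-0 → 1
  1-0 → 1
  1-1 → 0
  1-1 → 0
  0-1 → 1 (borrow)
  0-1-1 → 0 (borrow)
  0-0-1 → 1 (borrow)
  0-0-1 → 1 (borrow)
  1-0-1 → 0
  1-1 → 0
  0-1 → 1 (borrow)
  0-0-1 → 1 (borrow)
  0-1-1 → 0 (borrow)
  1-0-1 → 0
  1-0 → 1
  1-0 → 1
  1-0 → 1
  1-1 → 0
  0-1 → 1 (borrow)
  1-0-1 → 0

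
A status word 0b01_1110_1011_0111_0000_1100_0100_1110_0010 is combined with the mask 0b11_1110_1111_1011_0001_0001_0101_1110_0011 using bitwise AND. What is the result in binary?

AND bit by bit (1 only where both bits are 1):
  0111101011011100001100010011100010
& 1111101111101100010001010111100011
= 0111101011001100000000010011100010

0b0111101011001100000000010011100010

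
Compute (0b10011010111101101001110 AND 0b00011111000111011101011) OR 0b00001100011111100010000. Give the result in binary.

0b11110011111101011010

0b10011010111101101001110 AND 0b00011111000111011101011 = 0b00011010000101001001010.
Then OR with 0b00001100011111100010000.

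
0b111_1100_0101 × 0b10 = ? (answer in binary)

0b111110001010

Multiply each base-2 digit by 2, carrying:
  1×2 = 2 → write 0 carry 1
  0×2+1 = 1 → write 1
  1×2 = 2 → write 0 carry 1
  0×2+1 = 1 → write 1
  0×2 = 0 → write 0
  0×2 = 0 → write 0
  1×2 = 2 → write 0 carry 1
  1×2+1 = 3 → write 1 carry 1
  1×2+1 = 3 → write 1 carry 1
  1×2+1 = 3 → write 1 carry 1
  1×2+1 = 3 → write 1 carry 1
  remaining carry: 1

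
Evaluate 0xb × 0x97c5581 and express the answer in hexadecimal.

0x6857ac8b

Multiply each base-16 digit by 11, carrying:
  1×11 = 11 → write b
  8×11 = 88 → write 8 carry 5
  5×11+5 = 60 → write c carry 3
  5×11+3 = 58 → write a carry 3
  c×11+3 = 135 → write 7 carry 8
  7×11+8 = 85 → write 5 carry 5
  9×11+5 = 104 → write 8 carry 6
  remaining carry: 6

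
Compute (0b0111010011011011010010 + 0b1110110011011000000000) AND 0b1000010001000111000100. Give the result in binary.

0b11000000

Add column by column in base 2, right to left:
  0+0 = 0
  1+0 = 1
  0+0 = 0
  0+0 = 0
  1+0 = 1
  0+0 = 0
  1+0 = 1
  1+0 = 1
  0+0 = 0
  1+1 = 0 carry 1
  1+1+1 = 1 carry 1
  0+0+1 = 1
  1+1 = 0 carry 1
  1+1+1 = 1 carry 1
  0+0+1 = 1
  0+0 = 0
  1+1 = 0 carry 1
  0+1+1 = 0 carry 1
  1+0+1 = 0 carry 1
  1+1+1 = 1 carry 1
  1+1+1 = 1 carry 1
  0+1+1 = 0 carry 1
  final carry 1
Sum = 0b10110000110110011010010; now AND with 0b1000010001000111000100:
  10110000110110011010010
& 01000010001000111000100
= 00000000000000011000000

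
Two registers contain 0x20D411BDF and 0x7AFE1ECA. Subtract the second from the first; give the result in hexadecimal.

0x19242FD15

Subtract column by column in base 16:
  F-A → 5
  D-C → 1
  B-E → D (borrow)
  1-1-1 → F (borrow)
  1-E-1 → 2 (borrow)
  4-F-1 → 4 (borrow)
  D-A-1 → 2
  0-7 → 9 (borrow)
  2-0-1 → 1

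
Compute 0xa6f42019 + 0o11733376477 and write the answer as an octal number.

0xa6f42019 = 0o24675020031 in octal.
Add column by column in base 8, right to left:
  1+7 = 0 carry 1
  3+7+1 = 3 carry 1
  0+4+1 = 5
  0+6 = 6
  2+7 = 1 carry 1
  0+3+1 = 4
  5+3 = 0 carry 1
  7+3+1 = 3 carry 1
  6+7+1 = 6 carry 1
  4+1+1 = 6
  2+1 = 3

0o36630416530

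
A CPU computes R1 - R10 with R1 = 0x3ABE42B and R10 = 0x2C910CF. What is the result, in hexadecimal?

Subtract column by column in base 16:
  B-F → C (borrow)
  2-C-1 → 5 (borrow)
  4-0-1 → 3
  E-1 → D
  B-9 → 2
  A-C → E (borrow)
  3-2-1 → 0

0xE2D35C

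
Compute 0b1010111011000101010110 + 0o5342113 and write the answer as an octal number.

0o20272641

0b1010111011000101010110 = 0o12730526 in octal.
Add column by column in base 8, right to left:
  6+3 = 1 carry 1
  2+1+1 = 4
  5+1 = 6
  0+2 = 2
  3+4 = 7
  7+3 = 2 carry 1
  2+5+1 = 0 carry 1
  1+0+1 = 2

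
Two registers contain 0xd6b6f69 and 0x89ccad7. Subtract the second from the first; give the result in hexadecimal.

Subtract column by column in base 16:
  9-7 → 2
  6-d → 9 (borrow)
  f-a-1 → 4
  6-c → a (borrow)
  b-c-1 → e (borrow)
  6-9-1 → c (borrow)
  d-8-1 → 4

0x4cea492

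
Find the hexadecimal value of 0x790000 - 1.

0x78ffff

The trailing 4 digits are 0, so subtracting 1 borrows through: they become F and the next digit up decrements.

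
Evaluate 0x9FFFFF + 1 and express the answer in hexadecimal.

0xA00000

The trailing 5 digits are F (max in base 16), so adding 1 cascades: they roll to 0 and the next digit up increments.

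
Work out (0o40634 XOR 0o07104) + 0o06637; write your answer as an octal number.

0o56567

First 0o40634 XOR 0o07104 = 0o47730.
Add column by column in base 8, right to left:
  0+7 = 7
  3+3 = 6
  7+6 = 5 carry 1
  7+6+1 = 6 carry 1
  4+0+1 = 5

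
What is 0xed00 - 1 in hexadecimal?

The trailing 2 digits are 0, so subtracting 1 borrows through: they become F and the next digit up decrements.

0xecff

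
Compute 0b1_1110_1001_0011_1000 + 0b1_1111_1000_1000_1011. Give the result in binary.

Add column by column in base 2, right to left:
  0+1 = 1
  0+1 = 1
  0+0 = 0
  1+1 = 0 carry 1
  1+0+1 = 0 carry 1
  1+0+1 = 0 carry 1
  0+0+1 = 1
  0+1 = 1
  1+0 = 1
  0+0 = 0
  0+0 = 0
  1+1 = 0 carry 1
  0+1+1 = 0 carry 1
  1+1+1 = 1 carry 1
  1+1+1 = 1 carry 1
  1+1+1 = 1 carry 1
  1+1+1 = 1 carry 1
  final carry 1

0b111110000111000011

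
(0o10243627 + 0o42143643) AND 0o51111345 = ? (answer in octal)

Add column by column in base 8, right to left:
  7+3 = 2 carry 1
  2+4+1 = 7
  6+6 = 4 carry 1
  3+3+1 = 7
  4+4 = 0 carry 1
  2+1+1 = 4
  0+2 = 2
  1+4 = 5
Sum = 0o52407472; now AND with 0o51111345:
  5&5=5, 2&1=0, 4&1=0, 0&1=0, 7&1=1, 4&3=0, 7&4=4, 2&5=0

0o50001040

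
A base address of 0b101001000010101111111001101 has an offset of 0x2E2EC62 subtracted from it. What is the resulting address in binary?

0b10001111100111001101101011

0x2E2EC62 = 0b10111000101110110001100010 in binary.
Subtract column by column in base 2:
  1-0 → 1
  0-1 → 1 (borrow)
  1-0-1 → 0
  1-0 → 1
  0-0 → 0
  0-1 → 1 (borrow)
  1-1-1 → 1 (borrow)
  1-0-1 → 0
  1-0 → 1
  1-0 → 1
  1-1 → 0
  1-1 → 0
  1-0 → 1
  0-1 → 1 (borrow)
  1-1-1 → 1 (borrow)
  0-1-1 → 0 (borrow)
  1-0-1 → 0
  0-1 → 1 (borrow)
  0-0-1 → 1 (borrow)
  0-0-1 → 1 (borrow)
  0-0-1 → 1 (borrow)
  1-1-1 → 1 (borrow)
  0-1-1 → 0 (borrow)
  0-1-1 → 0 (borrow)
  1-0-1 → 0
  0-1 → 1 (borrow)
  1-0-1 → 0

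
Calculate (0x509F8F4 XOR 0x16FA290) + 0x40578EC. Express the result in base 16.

0x86BD350

First 0x509F8F4 XOR 0x16FA290 = 0x4665A64.
Add column by column in base 16, right to left:
  4+C = 0 carry 1
  6+E+1 = 5 carry 1
  A+8+1 = 3 carry 1
  5+7+1 = D
  6+5 = B
  6+0 = 6
  4+4 = 8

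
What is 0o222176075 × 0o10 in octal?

Multiply each base-8 digit by 8, carrying:
  5×8 = 40 → write 0 carry 5
  7×8+5 = 61 → write 5 carry 7
  0×8+7 = 7 → write 7
  6×8 = 48 → write 0 carry 6
  7×8+6 = 62 → write 6 carry 7
  1×8+7 = 15 → write 7 carry 1
  2×8+1 = 17 → write 1 carry 2
  2×8+2 = 18 → write 2 carry 2
  2×8+2 = 18 → write 2 carry 2
  remaining carry: 2

0o2221760750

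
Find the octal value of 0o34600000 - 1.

The trailing 5 digits are 0, so subtracting 1 borrows through: they become 7 and the next digit up decrements.

0o34577777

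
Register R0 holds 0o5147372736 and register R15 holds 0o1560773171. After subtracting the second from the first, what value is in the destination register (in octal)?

Subtract column by column in base 8:
  6-1 → 5
  3-7 → 4 (borrow)
  7-1-1 → 5
  2-3 → 7 (borrow)
  7-7-1 → 7 (borrow)
  3-7-1 → 3 (borrow)
  7-0-1 → 6
  4-6 → 6 (borrow)
  1-5-1 → 3 (borrow)
  5-1-1 → 3

0o3366377545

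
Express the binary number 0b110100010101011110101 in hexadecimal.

0x1A2AF5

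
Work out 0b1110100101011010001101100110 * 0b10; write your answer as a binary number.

0b11101001010110100011011001100

Multiply each base-2 digit by 2, carrying:
  0×2 = 0 → write 0
  1×2 = 2 → write 0 carry 1
  1×2+1 = 3 → write 1 carry 1
  0×2+1 = 1 → write 1
  0×2 = 0 → write 0
  1×2 = 2 → write 0 carry 1
  1×2+1 = 3 → write 1 carry 1
  0×2+1 = 1 → write 1
  1×2 = 2 → write 0 carry 1
  1×2+1 = 3 → write 1 carry 1
  0×2+1 = 1 → write 1
  0×2 = 0 → write 0
  0×2 = 0 → write 0
  1×2 = 2 → write 0 carry 1
  0×2+1 = 1 → write 1
  1×2 = 2 → write 0 carry 1
  1×2+1 = 3 → write 1 carry 1
  0×2+1 = 1 → write 1
  1×2 = 2 → write 0 carry 1
  0×2+1 = 1 → write 1
  1×2 = 2 → write 0 carry 1
  0×2+1 = 1 → write 1
  0×2 = 0 → write 0
  1×2 = 2 → write 0 carry 1
  0×2+1 = 1 → write 1
  1×2 = 2 → write 0 carry 1
  1×2+1 = 3 → write 1 carry 1
  1×2+1 = 3 → write 1 carry 1
  remaining carry: 1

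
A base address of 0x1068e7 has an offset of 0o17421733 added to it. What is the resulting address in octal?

0x1068e7 = 0o4064347 in octal.
Add column by column in base 8, right to left:
  7+3 = 2 carry 1
  4+3+1 = 0 carry 1
  3+7+1 = 3 carry 1
  4+1+1 = 6
  6+2 = 0 carry 1
  0+4+1 = 5
  4+7 = 3 carry 1
  0+1+1 = 2

0o23506302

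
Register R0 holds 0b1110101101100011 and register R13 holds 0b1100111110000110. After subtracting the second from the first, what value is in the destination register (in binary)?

0b1101111011101

Subtract column by column in base 2:
  1-0 → 1
  1-1 → 0
  0-1 → 1 (borrow)
  0-0-1 → 1 (borrow)
  0-0-1 → 1 (borrow)
  1-0-1 → 0
  1-0 → 1
  0-1 → 1 (borrow)
  1-1-1 → 1 (borrow)
  1-1-1 → 1 (borrow)
  0-1-1 → 0 (borrow)
  1-1-1 → 1 (borrow)
  0-0-1 → 1 (borrow)
  1-0-1 → 0
  1-1 → 0
  1-1 → 0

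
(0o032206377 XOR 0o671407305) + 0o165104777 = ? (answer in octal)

0o1030706071

First 0o032206377 XOR 0o671407305 = 0o643601072.
Add column by column in base 8, right to left:
  2+7 = 1 carry 1
  7+7+1 = 7 carry 1
  0+7+1 = 0 carry 1
  1+4+1 = 6
  0+0 = 0
  6+1 = 7
  3+5 = 0 carry 1
  4+6+1 = 3 carry 1
  6+1+1 = 0 carry 1
  final carry 1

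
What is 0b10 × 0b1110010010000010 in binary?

0b11100100100000100

Multiply each base-2 digit by 2, carrying:
  0×2 = 0 → write 0
  1×2 = 2 → write 0 carry 1
  0×2+1 = 1 → write 1
  0×2 = 0 → write 0
  0×2 = 0 → write 0
  0×2 = 0 → write 0
  0×2 = 0 → write 0
  1×2 = 2 → write 0 carry 1
  0×2+1 = 1 → write 1
  0×2 = 0 → write 0
  1×2 = 2 → write 0 carry 1
  0×2+1 = 1 → write 1
  0×2 = 0 → write 0
  1×2 = 2 → write 0 carry 1
  1×2+1 = 3 → write 1 carry 1
  1×2+1 = 3 → write 1 carry 1
  remaining carry: 1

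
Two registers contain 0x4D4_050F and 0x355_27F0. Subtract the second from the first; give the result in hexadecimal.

Subtract column by column in base 16:
  F-0 → F
  0-F → 1 (borrow)
  5-7-1 → D (borrow)
  0-2-1 → D (borrow)
  4-5-1 → E (borrow)
  D-5-1 → 7
  4-3 → 1

0x17EDD1F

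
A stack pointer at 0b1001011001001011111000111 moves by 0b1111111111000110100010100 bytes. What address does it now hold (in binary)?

Add column by column in base 2, right to left:
  1+0 = 1
  1+0 = 1
  1+1 = 0 carry 1
  0+0+1 = 1
  0+1 = 1
  0+0 = 0
  1+0 = 1
  1+0 = 1
  1+1 = 0 carry 1
  1+0+1 = 0 carry 1
  1+1+1 = 1 carry 1
  0+1+1 = 0 carry 1
  1+0+1 = 0 carry 1
  0+0+1 = 1
  0+0 = 0
  1+1 = 0 carry 1
  0+1+1 = 0 carry 1
  0+1+1 = 0 carry 1
  1+1+1 = 1 carry 1
  1+1+1 = 1 carry 1
  0+1+1 = 0 carry 1
  1+1+1 = 1 carry 1
  0+1+1 = 0 carry 1
  0+1+1 = 0 carry 1
  1+1+1 = 1 carry 1
  final carry 1

0b11001011000010010011011011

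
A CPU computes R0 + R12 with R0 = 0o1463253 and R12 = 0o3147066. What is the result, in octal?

Add column by column in base 8, right to left:
  3+6 = 1 carry 1
  5+6+1 = 4 carry 1
  2+0+1 = 3
  3+7 = 2 carry 1
  6+4+1 = 3 carry 1
  4+1+1 = 6
  1+3 = 4

0o4632341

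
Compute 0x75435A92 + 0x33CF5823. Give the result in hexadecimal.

Add column by column in base 16, right to left:
  2+3 = 5
  9+2 = B
  A+8 = 2 carry 1
  5+5+1 = B
  3+F = 2 carry 1
  4+C+1 = 1 carry 1
  5+3+1 = 9
  7+3 = A

0xA912B2B5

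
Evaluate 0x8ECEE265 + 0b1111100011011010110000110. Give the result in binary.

0b10010000110000001001011111101011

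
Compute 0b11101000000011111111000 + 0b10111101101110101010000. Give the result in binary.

0b110100101110010101001000

Add column by column in base 2, right to left:
  0+0 = 0
  0+0 = 0
  0+0 = 0
  1+0 = 1
  1+1 = 0 carry 1
  1+0+1 = 0 carry 1
  1+1+1 = 1 carry 1
  1+0+1 = 0 carry 1
  1+1+1 = 1 carry 1
  1+0+1 = 0 carry 1
  1+1+1 = 1 carry 1
  0+1+1 = 0 carry 1
  0+1+1 = 0 carry 1
  0+0+1 = 1
  0+1 = 1
  0+1 = 1
  0+0 = 0
  0+1 = 1
  1+1 = 0 carry 1
  0+1+1 = 0 carry 1
  1+1+1 = 1 carry 1
  1+0+1 = 0 carry 1
  1+1+1 = 1 carry 1
  final carry 1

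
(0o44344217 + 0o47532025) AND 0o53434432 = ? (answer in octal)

Add column by column in base 8, right to left:
  7+5 = 4 carry 1
  1+2+1 = 4
  2+0 = 2
  4+2 = 6
  4+3 = 7
  3+5 = 0 carry 1
  4+7+1 = 4 carry 1
  4+4+1 = 1 carry 1
  final carry 1
Sum = 0o114076244; now AND with 0o53434432:
  1&0=0, 1&5=1, 4&3=0, 0&4=0, 7&3=3, 6&4=4, 2&4=0, 4&3=0, 4&2=0

0o10034000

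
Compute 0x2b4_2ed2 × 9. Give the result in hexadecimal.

Multiply each base-16 digit by 9, carrying:
  2×9 = 18 → write 2 carry 1
  d×9+1 = 118 → write 6 carry 7
  e×9+7 = 133 → write 5 carry 8
  2×9+8 = 26 → write a carry 1
  4×9+1 = 37 → write 5 carry 2
  b×9+2 = 101 → write 5 carry 6
  2×9+6 = 24 → write 8 carry 1
  remaining carry: 1

0x1855a562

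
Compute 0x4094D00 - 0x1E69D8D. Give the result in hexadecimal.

Subtract column by column in base 16:
  0-D → 3 (borrow)
  0-8-1 → 7 (borrow)
  D-D-1 → F (borrow)
  4-9-1 → A (borrow)
  9-6-1 → 2
  0-E → 2 (borrow)
  4-1-1 → 2

0x222AF73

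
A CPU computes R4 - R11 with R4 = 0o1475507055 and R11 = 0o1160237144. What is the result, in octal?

Subtract column by column in base 8:
  5-4 → 1
  5-4 → 1
  0-1 → 7 (borrow)
  7-7-1 → 7 (borrow)
  0-3-1 → 4 (borrow)
  5-2-1 → 2
  5-0 → 5
  7-6 → 1
  4-1 → 3
  1-1 → 0

0o315247711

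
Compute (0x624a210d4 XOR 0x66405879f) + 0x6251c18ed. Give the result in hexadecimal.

0x665c3b038

First 0x624a210d4 XOR 0x66405879f = 0x040a7974b.
Add column by column in base 16, right to left:
  b+d = 8 carry 1
  4+e+1 = 3 carry 1
  7+8+1 = 0 carry 1
  9+1+1 = b
  7+c = 3 carry 1
  a+1+1 = c
  0+5 = 5
  4+2 = 6
  0+6 = 6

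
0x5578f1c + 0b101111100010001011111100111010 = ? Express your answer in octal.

0o6470047126

0x5578f1c = 0o525707434 in octal.
0b101111100010001011111100111010 = 0o5742137472 in octal.
Add column by column in base 8, right to left:
  4+2 = 6
  3+7 = 2 carry 1
  4+4+1 = 1 carry 1
  7+7+1 = 7 carry 1
  0+3+1 = 4
  7+1 = 0 carry 1
  5+2+1 = 0 carry 1
  2+4+1 = 7
  5+7 = 4 carry 1
  0+5+1 = 6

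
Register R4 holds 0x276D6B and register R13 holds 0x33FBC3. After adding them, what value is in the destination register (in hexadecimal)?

0x5B692E

Add column by column in base 16, right to left:
  B+3 = E
  6+C = 2 carry 1
  D+B+1 = 9 carry 1
  6+F+1 = 6 carry 1
  7+3+1 = B
  2+3 = 5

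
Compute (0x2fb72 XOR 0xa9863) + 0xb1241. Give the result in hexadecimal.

First 0x2fb72 XOR 0xa9863 = 0x86311.
Add column by column in base 16, right to left:
  1+1 = 2
  1+4 = 5
  3+2 = 5
  6+1 = 7
  8+b = 3 carry 1
  final carry 1

0x137552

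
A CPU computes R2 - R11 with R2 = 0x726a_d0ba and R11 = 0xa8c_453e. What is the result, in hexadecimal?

Subtract column by column in base 16:
  a-e → c (borrow)
  b-3-1 → 7
  0-5 → b (borrow)
  d-4-1 → 8
  a-c → e (borrow)
  6-8-1 → d (borrow)
  2-a-1 → 7 (borrow)
  7-0-1 → 6

0x67de8b7c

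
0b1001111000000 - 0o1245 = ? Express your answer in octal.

0b1001111000000 = 0o11700 in octal.
Subtract column by column in base 8:
  0-5 → 3 (borrow)
  0-4-1 → 3 (borrow)
  7-2-1 → 4
  1-1 → 0
  1-0 → 1

0o10433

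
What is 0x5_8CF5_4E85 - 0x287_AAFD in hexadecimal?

0x58A6DA388

Subtract column by column in base 16:
  5-D → 8 (borrow)
  8-F-1 → 8 (borrow)
  E-A-1 → 3
  4-A → A (borrow)
  5-7-1 → D (borrow)
  F-8-1 → 6
  C-2 → A
  8-0 → 8
  5-0 → 5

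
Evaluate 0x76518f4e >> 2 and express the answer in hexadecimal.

2 bits is not a whole number of base-16 digits; in binary: 1110110010100011000111101001110 >> 2 = 11101100101000110001111010011.

0x1d9463d3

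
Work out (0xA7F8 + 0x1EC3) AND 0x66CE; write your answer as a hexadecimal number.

Add column by column in base 16, right to left:
  8+3 = B
  F+C = B carry 1
  7+E+1 = 6 carry 1
  A+1+1 = C
Sum = 0xC6BB; now AND with 0x66CE:
  C&6=4, 6&6=6, B&C=8, B&E=A

0x468A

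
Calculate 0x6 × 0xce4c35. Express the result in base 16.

0x4d5c93e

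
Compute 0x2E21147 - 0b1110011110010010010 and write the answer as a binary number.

0x2E21147 = 0b10111000100001000101000111 in binary.
Subtract column by column in base 2:
  1-0 → 1
  1-1 → 0
  1-0 → 1
  0-0 → 0
  0-1 → 1 (borrow)
  0-0-1 → 1 (borrow)
  1-0-1 → 0
  0-1 → 1 (borrow)
  1-0-1 → 0
  0-0 → 0
  0-1 → 1 (borrow)
  0-1-1 → 0 (borrow)
  1-1-1 → 1 (borrow)
  0-1-1 → 0 (borrow)
  0-0-1 → 1 (borrow)
  0-0-1 → 1 (borrow)
  0-1-1 → 0 (borrow)
  1-1-1 → 1 (borrow)
  0-1-1 → 0 (borrow)
  0-0-1 → 1 (borrow)
  0-0-1 → 1 (borrow)
  1-0-1 → 0
  1-0 → 1
  1-0 → 1
  0-0 → 0
  1-0 → 1

0b10110110101101010010110101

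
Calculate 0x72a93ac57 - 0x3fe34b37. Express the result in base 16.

0x6eab06120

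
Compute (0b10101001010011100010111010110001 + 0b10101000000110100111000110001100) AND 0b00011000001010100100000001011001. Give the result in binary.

0b10000001010000000000000011001

Add column by column in base 2, right to left:
  1+0 = 1
  0+0 = 0
  0+1 = 1
  0+1 = 1
  1+0 = 1
  1+0 = 1
  0+0 = 0
  1+1 = 0 carry 1
  0+1+1 = 0 carry 1
  1+0+1 = 0 carry 1
  1+0+1 = 0 carry 1
  1+0+1 = 0 carry 1
  0+1+1 = 0 carry 1
  1+1+1 = 1 carry 1
  0+1+1 = 0 carry 1
  0+0+1 = 1
  0+0 = 0
  1+1 = 0 carry 1
  1+0+1 = 0 carry 1
  1+1+1 = 1 carry 1
  0+1+1 = 0 carry 1
  0+0+1 = 1
  1+0 = 1
  0+0 = 0
  1+0 = 1
  0+0 = 0
  0+0 = 0
  1+1 = 0 carry 1
  0+0+1 = 1
  1+1 = 0 carry 1
  0+0+1 = 1
  1+1 = 0 carry 1
  final carry 1
Sum = 0b101010001011010001010000000111101; now AND with 0b00011000001010100100000001011001:
  101010001011010001010000000111101
& 000011000001010100100000001011001
= 000010000001010000000000000011001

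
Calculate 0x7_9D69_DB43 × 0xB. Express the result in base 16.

0x53C38C6BE1

Multiply each base-16 digit by 11, carrying:
  3×11 = 33 → write 1 carry 2
  4×11+2 = 46 → write E carry 2
  B×11+2 = 123 → write B carry 7
  D×11+7 = 150 → write 6 carry 9
  9×11+9 = 108 → write C carry 6
  6×11+6 = 72 → write 8 carry 4
  D×11+4 = 147 → write 3 carry 9
  9×11+9 = 108 → write C carry 6
  7×11+6 = 83 → write 3 carry 5
  remaining carry: 5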